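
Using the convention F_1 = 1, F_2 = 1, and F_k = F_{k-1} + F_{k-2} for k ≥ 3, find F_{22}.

17711

Iterating the recurrence up to F_{15} = 610 and F_{14} = 377:
F_{16} = F_{15} + F_{14} = 610 + 377 = 987
F_{17} = F_{16} + F_{15} = 987 + 610 = 1597
F_{18} = F_{17} + F_{16} = 1597 + 987 = 2584
F_{19} = F_{18} + F_{17} = 2584 + 1597 = 4181
F_{20} = F_{19} + F_{18} = 4181 + 2584 = 6765
F_{21} = F_{20} + F_{19} = 6765 + 4181 = 10946
F_{22} = F_{21} + F_{20} = 10946 + 6765 = 17711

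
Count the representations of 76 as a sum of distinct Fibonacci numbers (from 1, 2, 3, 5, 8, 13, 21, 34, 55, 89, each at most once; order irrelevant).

7

Starting from the Zeckendorf form and repeatedly splitting a term F_k into F_{k−1} + F_{k−2} (when neither is already used) reaches every representation.
76 = 55+21 = 55+13+8 = 55+13+5+3 = 34+21+13+8 = 55+13+5+2+1 = … (2 more), for 7 in all.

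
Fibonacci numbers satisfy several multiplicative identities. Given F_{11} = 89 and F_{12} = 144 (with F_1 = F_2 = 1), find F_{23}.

By F_{2k+1} = F_k² + F_{k+1}²: F_{23} = 89² + 144² = 7921 + 20736 = 28657.

28657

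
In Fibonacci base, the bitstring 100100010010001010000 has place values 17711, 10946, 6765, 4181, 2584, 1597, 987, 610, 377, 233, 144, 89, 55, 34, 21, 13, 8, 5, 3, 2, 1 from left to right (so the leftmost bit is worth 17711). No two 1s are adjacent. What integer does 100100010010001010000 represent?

22675

Summing the place values of the 1 bits: 17711 + 4181 + 610 + 144 + 21 + 8 = 22675.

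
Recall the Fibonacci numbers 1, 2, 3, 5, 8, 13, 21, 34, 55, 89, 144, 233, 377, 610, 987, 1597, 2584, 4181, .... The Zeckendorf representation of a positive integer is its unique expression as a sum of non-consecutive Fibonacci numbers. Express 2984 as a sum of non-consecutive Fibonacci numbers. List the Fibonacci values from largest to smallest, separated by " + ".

2584 + 377 + 21 + 2

subtract 2584 from 2984: 400 remains
subtract 377 from 400: 23 remains
subtract 21 from 23: 2 remains
subtract 2 from 2: 0 remains
So 2984 = 2584 + 377 + 21 + 2, with no two terms consecutive in the sequence.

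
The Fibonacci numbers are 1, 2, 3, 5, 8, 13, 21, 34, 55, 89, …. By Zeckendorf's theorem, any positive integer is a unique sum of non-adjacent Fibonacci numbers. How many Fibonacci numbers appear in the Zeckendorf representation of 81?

Greedy algorithm:
largest Fibonacci ≤ 81 is 55; 81 − 55 = 26
largest Fibonacci ≤ 26 is 21; 26 − 21 = 5
largest Fibonacci ≤ 5 is 5; 5 − 5 = 0
81 = 55 + 21 + 5, which has 3 terms.

3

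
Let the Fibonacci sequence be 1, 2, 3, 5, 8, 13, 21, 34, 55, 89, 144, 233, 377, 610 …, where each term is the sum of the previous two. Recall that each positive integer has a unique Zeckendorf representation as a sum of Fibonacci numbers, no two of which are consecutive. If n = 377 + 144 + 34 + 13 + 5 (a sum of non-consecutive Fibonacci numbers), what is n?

377 + 144 + 34 + 13 + 5 = 573.

573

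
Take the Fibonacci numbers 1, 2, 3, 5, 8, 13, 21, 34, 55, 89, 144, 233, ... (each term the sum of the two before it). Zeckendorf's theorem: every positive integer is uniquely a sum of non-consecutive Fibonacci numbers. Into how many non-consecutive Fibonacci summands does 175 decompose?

4

Repeatedly subtract the largest Fibonacci number that fits:
take 144 (≤ 175); 175 − 144 = 31
take 21 (≤ 31); 31 − 21 = 10
take 8 (≤ 10); 10 − 8 = 2
take 2 (≤ 2); 2 − 2 = 0
175 = 144 + 21 + 8 + 2, which has 4 terms.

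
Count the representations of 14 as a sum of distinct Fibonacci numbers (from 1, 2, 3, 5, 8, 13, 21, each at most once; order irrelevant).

3

14 = 13+1 = 8+5+1 = 8+3+2+1 — 3 representations.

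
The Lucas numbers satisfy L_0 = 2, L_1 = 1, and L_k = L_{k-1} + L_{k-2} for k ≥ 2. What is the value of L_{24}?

103682

Iterating the recurrence up to L_{19} = 9349 and L_{18} = 5778:
L_{20} = L_{19} + L_{18} = 9349 + 5778 = 15127
L_{21} = L_{20} + L_{19} = 15127 + 9349 = 24476
L_{22} = L_{21} + L_{20} = 24476 + 15127 = 39603
L_{23} = L_{22} + L_{21} = 39603 + 24476 = 64079
L_{24} = L_{23} + L_{22} = 64079 + 39603 = 103682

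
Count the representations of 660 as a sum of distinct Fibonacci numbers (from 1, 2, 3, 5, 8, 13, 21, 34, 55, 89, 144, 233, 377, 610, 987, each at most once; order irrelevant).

20

Starting from the Zeckendorf form and repeatedly splitting a term F_k into F_{k−1} + F_{k−2} (when neither is already used) reaches every representation.
660 = 610+34+13+3 = 610+34+13+2+1 = 610+34+8+5+3 = 377+233+34+13+3 = … (16 more), for 20 in all.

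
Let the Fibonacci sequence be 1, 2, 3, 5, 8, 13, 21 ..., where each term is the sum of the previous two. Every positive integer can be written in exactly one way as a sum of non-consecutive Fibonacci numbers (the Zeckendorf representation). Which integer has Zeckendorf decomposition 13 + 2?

13 + 2 = 15.

15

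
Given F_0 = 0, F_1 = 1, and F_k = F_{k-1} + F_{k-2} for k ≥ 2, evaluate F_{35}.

9227465

Iterating the recurrence up to F_{29} = 514229 and F_{28} = 317811:
F_{30} = F_{29} + F_{28} = 514229 + 317811 = 832040
F_{31} = F_{30} + F_{29} = 832040 + 514229 = 1346269
F_{32} = F_{31} + F_{30} = 1346269 + 832040 = 2178309
F_{33} = F_{32} + F_{31} = 2178309 + 1346269 = 3524578
F_{34} = F_{33} + F_{32} = 3524578 + 2178309 = 5702887
F_{35} = F_{34} + F_{33} = 5702887 + 3524578 = 9227465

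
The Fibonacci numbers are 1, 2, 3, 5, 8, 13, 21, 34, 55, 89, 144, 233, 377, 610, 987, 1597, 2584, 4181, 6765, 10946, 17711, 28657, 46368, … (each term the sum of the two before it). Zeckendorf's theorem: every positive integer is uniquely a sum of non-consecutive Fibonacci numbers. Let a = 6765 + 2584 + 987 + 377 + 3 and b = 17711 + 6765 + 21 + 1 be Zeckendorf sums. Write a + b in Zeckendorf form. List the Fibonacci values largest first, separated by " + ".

The two numbers are 10716 and 24498, so their sum is 35214.
Repeatedly subtract the largest Fibonacci number that fits:
take 28657 (≤ 35214); 35214 − 28657 = 6557
take 4181 (≤ 6557); 6557 − 4181 = 2376
take 1597 (≤ 2376); 2376 − 1597 = 779
take 610 (≤ 779); 779 − 610 = 169
take 144 (≤ 169); 169 − 144 = 25
take 21 (≤ 25); 25 − 21 = 4
take 3 (≤ 4); 4 − 3 = 1
take 1 (≤ 1); 1 − 1 = 0

28657 + 4181 + 1597 + 610 + 144 + 21 + 3 + 1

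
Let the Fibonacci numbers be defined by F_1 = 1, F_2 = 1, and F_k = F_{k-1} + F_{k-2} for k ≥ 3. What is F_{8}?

Iterating the recurrence up to F_{2} = 1 and F_{1} = 1:
F_{3} = F_{2} + F_{1} = 1 + 1 = 2
F_{4} = F_{3} + F_{2} = 2 + 1 = 3
F_{5} = F_{4} + F_{3} = 3 + 2 = 5
F_{6} = F_{5} + F_{4} = 5 + 3 = 8
F_{7} = F_{6} + F_{5} = 8 + 5 = 13
F_{8} = F_{7} + F_{6} = 13 + 8 = 21

21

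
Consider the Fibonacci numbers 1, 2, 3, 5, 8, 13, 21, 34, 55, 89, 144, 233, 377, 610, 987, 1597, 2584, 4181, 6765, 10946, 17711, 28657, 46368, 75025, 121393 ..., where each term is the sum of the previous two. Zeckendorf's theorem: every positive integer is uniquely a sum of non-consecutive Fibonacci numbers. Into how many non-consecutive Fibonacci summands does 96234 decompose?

Greedily peel off the largest Fibonacci term at each step:
96234: greatest Fibonacci not exceeding it is 75025, leaving 21209
21209: greatest Fibonacci not exceeding it is 17711, leaving 3498
3498: greatest Fibonacci not exceeding it is 2584, leaving 914
914: greatest Fibonacci not exceeding it is 610, leaving 304
304: greatest Fibonacci not exceeding it is 233, leaving 71
71: greatest Fibonacci not exceeding it is 55, leaving 16
16: greatest Fibonacci not exceeding it is 13, leaving 3
3: greatest Fibonacci not exceeding it is 3, leaving 0
96234 = 75025 + 17711 + 2584 + 610 + 233 + 55 + 13 + 3, which has 8 terms.

8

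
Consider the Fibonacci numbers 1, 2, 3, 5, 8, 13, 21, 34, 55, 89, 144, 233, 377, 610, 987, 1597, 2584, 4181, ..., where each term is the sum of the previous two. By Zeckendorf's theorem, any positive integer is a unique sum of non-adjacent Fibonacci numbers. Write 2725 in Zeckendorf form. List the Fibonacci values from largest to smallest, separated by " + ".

2584 + 89 + 34 + 13 + 5

subtract 2584 from 2725: 141 remains
subtract 89 from 141: 52 remains
subtract 34 from 52: 18 remains
subtract 13 from 18: 5 remains
subtract 5 from 5: 0 remains
So 2725 = 2584 + 89 + 34 + 13 + 5, with no two terms consecutive in the sequence.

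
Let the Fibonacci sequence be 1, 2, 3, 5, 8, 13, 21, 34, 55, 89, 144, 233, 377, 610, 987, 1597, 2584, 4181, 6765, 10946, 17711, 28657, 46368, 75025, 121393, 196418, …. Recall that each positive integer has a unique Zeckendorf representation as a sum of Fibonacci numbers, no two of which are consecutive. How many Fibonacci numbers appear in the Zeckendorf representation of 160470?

121393 ≤ 160470 < 196418, so take 121393; remainder 39077
28657 ≤ 39077 < 46368, so take 28657; remainder 10420
6765 ≤ 10420 < 10946, so take 6765; remainder 3655
2584 ≤ 3655 < 4181, so take 2584; remainder 1071
987 ≤ 1071 < 1597, so take 987; remainder 84
55 ≤ 84 < 89, so take 55; remainder 29
21 ≤ 29 < 34, so take 21; remainder 8
8 ≤ 8 < 13, so take 8; remainder 0
160470 = 121393 + 28657 + 6765 + 2584 + 987 + 55 + 21 + 8, which has 8 terms.

8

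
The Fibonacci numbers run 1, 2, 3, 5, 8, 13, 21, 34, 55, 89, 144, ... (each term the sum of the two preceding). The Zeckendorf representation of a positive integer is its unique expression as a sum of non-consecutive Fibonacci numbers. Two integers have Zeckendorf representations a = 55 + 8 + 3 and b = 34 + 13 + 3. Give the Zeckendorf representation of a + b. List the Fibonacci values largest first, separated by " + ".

89 + 21 + 5 + 1

The two numbers are 66 and 50, so their sum is 116.
take 89 (≤ 116); 116 − 89 = 27
take 21 (≤ 27); 27 − 21 = 6
take 5 (≤ 6); 6 − 5 = 1
take 1 (≤ 1); 1 − 1 = 0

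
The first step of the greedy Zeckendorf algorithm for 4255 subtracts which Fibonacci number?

4181

4181 ≤ 4255 < 6765, so the largest Fibonacci number not exceeding 4255 is 4181.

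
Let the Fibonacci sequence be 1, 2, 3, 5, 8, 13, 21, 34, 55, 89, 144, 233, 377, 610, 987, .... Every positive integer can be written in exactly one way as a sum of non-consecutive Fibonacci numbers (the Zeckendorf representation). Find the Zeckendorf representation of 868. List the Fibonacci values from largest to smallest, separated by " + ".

610 + 233 + 21 + 3 + 1

Greedy algorithm:
868: greatest Fibonacci not exceeding it is 610, leaving 258
258: greatest Fibonacci not exceeding it is 233, leaving 25
25: greatest Fibonacci not exceeding it is 21, leaving 4
4: greatest Fibonacci not exceeding it is 3, leaving 1
1: greatest Fibonacci not exceeding it is 1, leaving 0
So 868 = 610 + 233 + 21 + 3 + 1, with no two terms consecutive in the sequence.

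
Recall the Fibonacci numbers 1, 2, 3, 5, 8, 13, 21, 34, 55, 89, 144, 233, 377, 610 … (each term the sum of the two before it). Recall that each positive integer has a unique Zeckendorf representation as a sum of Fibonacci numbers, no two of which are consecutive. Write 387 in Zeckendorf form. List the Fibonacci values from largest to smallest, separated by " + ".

377 + 8 + 2

subtract 377 from 387: 10 remains
subtract 8 from 10: 2 remains
subtract 2 from 2: 0 remains
So 387 = 377 + 8 + 2, with no two terms consecutive in the sequence.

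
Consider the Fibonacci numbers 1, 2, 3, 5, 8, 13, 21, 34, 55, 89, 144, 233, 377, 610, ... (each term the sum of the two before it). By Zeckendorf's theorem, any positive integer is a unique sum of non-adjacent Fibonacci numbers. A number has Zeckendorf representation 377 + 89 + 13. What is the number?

377 + 89 + 13 = 479.

479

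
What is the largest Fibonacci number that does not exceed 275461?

196418

196418 ≤ 275461 < 317811, so the largest Fibonacci number not exceeding 275461 is 196418.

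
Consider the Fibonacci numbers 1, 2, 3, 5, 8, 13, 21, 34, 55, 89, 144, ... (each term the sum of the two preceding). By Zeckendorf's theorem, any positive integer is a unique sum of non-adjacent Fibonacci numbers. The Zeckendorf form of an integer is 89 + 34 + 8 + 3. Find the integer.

89 + 34 + 8 + 3 = 134.

134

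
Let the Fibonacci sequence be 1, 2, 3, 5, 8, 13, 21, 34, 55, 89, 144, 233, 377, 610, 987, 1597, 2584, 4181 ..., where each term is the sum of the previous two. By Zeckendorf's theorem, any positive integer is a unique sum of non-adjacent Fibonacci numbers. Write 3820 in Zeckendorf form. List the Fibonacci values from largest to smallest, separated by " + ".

Greedily peel off the largest Fibonacci term at each step:
subtract 2584 from 3820: 1236 remains
subtract 987 from 1236: 249 remains
subtract 233 from 249: 16 remains
subtract 13 from 16: 3 remains
subtract 3 from 3: 0 remains
So 3820 = 2584 + 987 + 233 + 13 + 3, with no two terms consecutive in the sequence.

2584 + 987 + 233 + 13 + 3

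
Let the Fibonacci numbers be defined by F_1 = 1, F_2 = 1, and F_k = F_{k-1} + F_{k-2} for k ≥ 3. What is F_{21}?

10946

Iterating the recurrence up to F_{13} = 233 and F_{12} = 144:
F_{14} = F_{13} + F_{12} = 233 + 144 = 377
F_{15} = F_{14} + F_{13} = 377 + 233 = 610
F_{16} = F_{15} + F_{14} = 610 + 377 = 987
F_{17} = F_{16} + F_{15} = 987 + 610 = 1597
F_{18} = F_{17} + F_{16} = 1597 + 987 = 2584
F_{19} = F_{18} + F_{17} = 2584 + 1597 = 4181
F_{20} = F_{19} + F_{18} = 4181 + 2584 = 6765
F_{21} = F_{20} + F_{19} = 6765 + 4181 = 10946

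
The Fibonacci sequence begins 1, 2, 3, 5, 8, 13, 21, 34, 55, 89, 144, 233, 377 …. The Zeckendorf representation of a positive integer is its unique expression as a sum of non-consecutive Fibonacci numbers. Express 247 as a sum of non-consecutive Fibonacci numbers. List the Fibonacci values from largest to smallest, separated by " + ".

233 + 13 + 1

Greedy algorithm:
233 ≤ 247 < 377, so take 233; remainder 14
13 ≤ 14 < 21, so take 13; remainder 1
1 ≤ 1 < 2, so take 1; remainder 0
So 247 = 233 + 13 + 1, with no two terms consecutive in the sequence.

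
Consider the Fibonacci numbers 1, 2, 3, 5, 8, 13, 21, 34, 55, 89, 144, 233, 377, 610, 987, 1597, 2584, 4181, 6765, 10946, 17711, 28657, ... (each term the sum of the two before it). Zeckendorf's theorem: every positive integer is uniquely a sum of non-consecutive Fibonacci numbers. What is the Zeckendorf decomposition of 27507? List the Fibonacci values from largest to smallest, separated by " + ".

17711 + 6765 + 2584 + 377 + 55 + 13 + 2

27507: greatest Fibonacci not exceeding it is 17711, leaving 9796
9796: greatest Fibonacci not exceeding it is 6765, leaving 3031
3031: greatest Fibonacci not exceeding it is 2584, leaving 447
447: greatest Fibonacci not exceeding it is 377, leaving 70
70: greatest Fibonacci not exceeding it is 55, leaving 15
15: greatest Fibonacci not exceeding it is 13, leaving 2
2: greatest Fibonacci not exceeding it is 2, leaving 0
So 27507 = 17711 + 6765 + 2584 + 377 + 55 + 13 + 2, with no two terms consecutive in the sequence.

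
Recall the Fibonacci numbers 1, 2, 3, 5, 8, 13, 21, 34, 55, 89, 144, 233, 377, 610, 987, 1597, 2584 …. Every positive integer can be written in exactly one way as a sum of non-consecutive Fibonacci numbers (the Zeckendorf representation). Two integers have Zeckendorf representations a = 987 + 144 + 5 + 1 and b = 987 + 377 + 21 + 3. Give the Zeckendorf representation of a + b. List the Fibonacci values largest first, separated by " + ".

1597 + 610 + 233 + 55 + 21 + 8 + 1

The two numbers are 1137 and 1388, so their sum is 2525.
Greedily peel off the largest Fibonacci term at each step:
subtract 1597 from 2525: 928 remains
subtract 610 from 928: 318 remains
subtract 233 from 318: 85 remains
subtract 55 from 85: 30 remains
subtract 21 from 30: 9 remains
subtract 8 from 9: 1 remains
subtract 1 from 1: 0 remains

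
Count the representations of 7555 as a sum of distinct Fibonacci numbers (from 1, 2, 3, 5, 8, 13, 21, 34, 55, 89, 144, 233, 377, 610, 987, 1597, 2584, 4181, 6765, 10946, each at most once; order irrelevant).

Each representation comes from the Zeckendorf form by replacing some F_k with F_{k−1} + F_{k−2} where possible.
7555 = 6765+610+144+34+2 = 6765+610+144+21+13+2 = 6765+610+89+55+34+2 = 6765+377+233+144+34+2 = … (32 more), for 36 in all.

36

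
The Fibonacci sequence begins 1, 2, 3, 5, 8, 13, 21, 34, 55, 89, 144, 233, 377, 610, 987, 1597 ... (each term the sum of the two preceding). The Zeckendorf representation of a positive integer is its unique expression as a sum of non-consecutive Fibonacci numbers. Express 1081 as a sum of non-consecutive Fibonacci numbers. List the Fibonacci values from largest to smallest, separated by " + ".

987 + 89 + 5

987 ≤ 1081 < 1597, so take 987; remainder 94
89 ≤ 94 < 144, so take 89; remainder 5
5 ≤ 5 < 8, so take 5; remainder 0
So 1081 = 987 + 89 + 5, with no two terms consecutive in the sequence.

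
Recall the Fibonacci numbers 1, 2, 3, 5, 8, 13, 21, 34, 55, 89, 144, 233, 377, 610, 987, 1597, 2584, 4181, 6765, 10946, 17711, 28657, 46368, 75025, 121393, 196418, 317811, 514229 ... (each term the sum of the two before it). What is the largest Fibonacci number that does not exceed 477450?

317811

317811 ≤ 477450 < 514229, so the largest Fibonacci number not exceeding 477450 is 317811.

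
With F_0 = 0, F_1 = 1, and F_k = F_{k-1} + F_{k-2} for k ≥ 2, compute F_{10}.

55

Iterating the recurrence up to F_{6} = 8 and F_{5} = 5:
F_{7} = F_{6} + F_{5} = 8 + 5 = 13
F_{8} = F_{7} + F_{6} = 13 + 8 = 21
F_{9} = F_{8} + F_{7} = 21 + 13 = 34
F_{10} = F_{9} + F_{8} = 34 + 21 = 55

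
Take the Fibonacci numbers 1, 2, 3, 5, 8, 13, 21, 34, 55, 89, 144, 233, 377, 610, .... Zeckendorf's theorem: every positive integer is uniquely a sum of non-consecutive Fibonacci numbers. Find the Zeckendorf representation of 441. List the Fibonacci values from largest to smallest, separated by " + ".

377 + 55 + 8 + 1

Greedily peel off the largest Fibonacci term at each step:
377 ≤ 441 < 610, so take 377; remainder 64
55 ≤ 64 < 89, so take 55; remainder 9
8 ≤ 9 < 13, so take 8; remainder 1
1 ≤ 1 < 2, so take 1; remainder 0
So 441 = 377 + 55 + 8 + 1, with no two terms consecutive in the sequence.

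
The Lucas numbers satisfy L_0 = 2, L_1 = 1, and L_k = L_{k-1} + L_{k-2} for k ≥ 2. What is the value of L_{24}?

Iterating the recurrence up to L_{18} = 5778 and L_{17} = 3571:
L_{19} = L_{18} + L_{17} = 5778 + 3571 = 9349
L_{20} = L_{19} + L_{18} = 9349 + 5778 = 15127
L_{21} = L_{20} + L_{19} = 15127 + 9349 = 24476
L_{22} = L_{21} + L_{20} = 24476 + 15127 = 39603
L_{23} = L_{22} + L_{21} = 39603 + 24476 = 64079
L_{24} = L_{23} + L_{22} = 64079 + 39603 = 103682

103682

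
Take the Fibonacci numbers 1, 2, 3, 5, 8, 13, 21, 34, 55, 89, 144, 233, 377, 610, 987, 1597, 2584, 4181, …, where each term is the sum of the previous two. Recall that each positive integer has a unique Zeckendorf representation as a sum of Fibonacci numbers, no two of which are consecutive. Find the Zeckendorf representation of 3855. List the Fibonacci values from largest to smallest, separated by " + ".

Greedy algorithm:
largest Fibonacci ≤ 3855 is 2584; 3855 − 2584 = 1271
largest Fibonacci ≤ 1271 is 987; 1271 − 987 = 284
largest Fibonacci ≤ 284 is 233; 284 − 233 = 51
largest Fibonacci ≤ 51 is 34; 51 − 34 = 17
largest Fibonacci ≤ 17 is 13; 17 − 13 = 4
largest Fibonacci ≤ 4 is 3; 4 − 3 = 1
largest Fibonacci ≤ 1 is 1; 1 − 1 = 0
So 3855 = 2584 + 987 + 233 + 34 + 13 + 3 + 1, with no two terms consecutive in the sequence.

2584 + 987 + 233 + 34 + 13 + 3 + 1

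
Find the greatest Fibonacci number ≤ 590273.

514229 ≤ 590273 < 832040, so the largest Fibonacci number not exceeding 590273 is 514229.

514229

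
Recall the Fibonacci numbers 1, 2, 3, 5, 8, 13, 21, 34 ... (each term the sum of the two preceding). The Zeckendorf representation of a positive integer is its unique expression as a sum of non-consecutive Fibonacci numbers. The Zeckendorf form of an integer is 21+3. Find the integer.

24

21+3 = 24.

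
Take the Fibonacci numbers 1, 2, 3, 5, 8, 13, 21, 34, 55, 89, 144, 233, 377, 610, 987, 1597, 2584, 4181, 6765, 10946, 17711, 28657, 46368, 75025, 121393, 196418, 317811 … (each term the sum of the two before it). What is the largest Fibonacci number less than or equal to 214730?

196418 ≤ 214730 < 317811, so the largest Fibonacci number not exceeding 214730 is 196418.

196418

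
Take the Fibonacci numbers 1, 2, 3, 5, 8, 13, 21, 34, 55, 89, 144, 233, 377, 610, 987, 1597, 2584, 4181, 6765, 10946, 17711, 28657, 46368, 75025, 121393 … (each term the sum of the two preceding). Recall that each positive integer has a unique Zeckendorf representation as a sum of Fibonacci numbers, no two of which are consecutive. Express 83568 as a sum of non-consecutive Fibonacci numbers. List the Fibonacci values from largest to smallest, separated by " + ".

Repeatedly subtract the largest Fibonacci number that fits:
largest Fibonacci ≤ 83568 is 75025; 83568 − 75025 = 8543
largest Fibonacci ≤ 8543 is 6765; 8543 − 6765 = 1778
largest Fibonacci ≤ 1778 is 1597; 1778 − 1597 = 181
largest Fibonacci ≤ 181 is 144; 181 − 144 = 37
largest Fibonacci ≤ 37 is 34; 37 − 34 = 3
largest Fibonacci ≤ 3 is 3; 3 − 3 = 0
So 83568 = 75025 + 6765 + 1597 + 144 + 34 + 3, with no two terms consecutive in the sequence.

75025 + 6765 + 1597 + 144 + 34 + 3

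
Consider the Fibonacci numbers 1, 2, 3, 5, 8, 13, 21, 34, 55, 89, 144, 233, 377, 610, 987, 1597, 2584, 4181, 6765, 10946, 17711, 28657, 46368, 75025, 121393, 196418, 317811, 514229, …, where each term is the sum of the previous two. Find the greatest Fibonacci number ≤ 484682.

317811

317811 ≤ 484682 < 514229, so the largest Fibonacci number not exceeding 484682 is 317811.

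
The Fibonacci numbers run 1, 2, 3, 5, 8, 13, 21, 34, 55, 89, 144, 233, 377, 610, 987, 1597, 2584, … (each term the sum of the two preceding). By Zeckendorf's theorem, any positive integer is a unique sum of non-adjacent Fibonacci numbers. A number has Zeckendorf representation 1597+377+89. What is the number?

1597+377+89 = 2063.

2063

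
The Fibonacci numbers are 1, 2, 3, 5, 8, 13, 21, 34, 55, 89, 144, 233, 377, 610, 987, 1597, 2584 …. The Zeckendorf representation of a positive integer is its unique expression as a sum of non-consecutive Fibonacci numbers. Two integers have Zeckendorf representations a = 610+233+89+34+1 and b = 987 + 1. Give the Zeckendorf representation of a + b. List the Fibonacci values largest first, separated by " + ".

The two numbers are 967 and 988, so their sum is 1955.
subtract 1597 from 1955: 358 remains
subtract 233 from 358: 125 remains
subtract 89 from 125: 36 remains
subtract 34 from 36: 2 remains
subtract 2 from 2: 0 remains

1597 + 233 + 89 + 34 + 2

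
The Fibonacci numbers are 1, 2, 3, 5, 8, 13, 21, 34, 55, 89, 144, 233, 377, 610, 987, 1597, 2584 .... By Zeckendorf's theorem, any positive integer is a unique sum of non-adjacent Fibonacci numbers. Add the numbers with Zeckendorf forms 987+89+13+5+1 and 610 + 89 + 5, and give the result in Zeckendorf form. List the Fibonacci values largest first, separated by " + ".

The two numbers are 1095 and 704, so their sum is 1799.
Greedy algorithm:
take 1597 (≤ 1799); 1799 − 1597 = 202
take 144 (≤ 202); 202 − 144 = 58
take 55 (≤ 58); 58 − 55 = 3
take 3 (≤ 3); 3 − 3 = 0

1597 + 144 + 55 + 3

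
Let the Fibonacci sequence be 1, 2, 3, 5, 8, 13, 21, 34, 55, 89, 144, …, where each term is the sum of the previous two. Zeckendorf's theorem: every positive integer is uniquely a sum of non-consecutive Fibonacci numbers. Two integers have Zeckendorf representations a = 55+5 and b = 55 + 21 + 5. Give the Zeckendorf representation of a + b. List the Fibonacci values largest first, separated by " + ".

The two numbers are 60 and 81, so their sum is 141.
141: greatest Fibonacci not exceeding it is 89, leaving 52
52: greatest Fibonacci not exceeding it is 34, leaving 18
18: greatest Fibonacci not exceeding it is 13, leaving 5
5: greatest Fibonacci not exceeding it is 5, leaving 0

89 + 34 + 13 + 5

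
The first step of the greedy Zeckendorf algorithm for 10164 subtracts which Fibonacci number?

6765

6765 ≤ 10164 < 10946, so the largest Fibonacci number not exceeding 10164 is 6765.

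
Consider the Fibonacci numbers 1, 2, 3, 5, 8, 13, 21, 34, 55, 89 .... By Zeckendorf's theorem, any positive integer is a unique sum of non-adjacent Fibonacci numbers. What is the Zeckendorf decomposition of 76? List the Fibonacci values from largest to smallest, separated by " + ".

55 + 21

Greedy algorithm:
largest Fibonacci ≤ 76 is 55; 76 − 55 = 21
largest Fibonacci ≤ 21 is 21; 21 − 21 = 0
So 76 = 55 + 21, with no two terms consecutive in the sequence.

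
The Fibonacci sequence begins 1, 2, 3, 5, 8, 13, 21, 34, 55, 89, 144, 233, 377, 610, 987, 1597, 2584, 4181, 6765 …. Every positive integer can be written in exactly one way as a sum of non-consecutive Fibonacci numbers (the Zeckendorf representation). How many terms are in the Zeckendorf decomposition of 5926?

5

Greedy algorithm:
take 4181 (≤ 5926); 5926 − 4181 = 1745
take 1597 (≤ 1745); 1745 − 1597 = 148
take 144 (≤ 148); 148 − 144 = 4
take 3 (≤ 4); 4 − 3 = 1
take 1 (≤ 1); 1 − 1 = 0
5926 = 4181 + 1597 + 144 + 3 + 1, which has 5 terms.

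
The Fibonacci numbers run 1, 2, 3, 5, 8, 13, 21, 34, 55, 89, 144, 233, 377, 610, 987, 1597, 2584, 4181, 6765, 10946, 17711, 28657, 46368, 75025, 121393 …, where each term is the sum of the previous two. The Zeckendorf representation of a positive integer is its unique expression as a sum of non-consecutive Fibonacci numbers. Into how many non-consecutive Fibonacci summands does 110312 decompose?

110312: greatest Fibonacci not exceeding it is 75025, leaving 35287
35287: greatest Fibonacci not exceeding it is 28657, leaving 6630
6630: greatest Fibonacci not exceeding it is 4181, leaving 2449
2449: greatest Fibonacci not exceeding it is 1597, leaving 852
852: greatest Fibonacci not exceeding it is 610, leaving 242
242: greatest Fibonacci not exceeding it is 233, leaving 9
9: greatest Fibonacci not exceeding it is 8, leaving 1
1: greatest Fibonacci not exceeding it is 1, leaving 0
110312 = 75025 + 28657 + 4181 + 1597 + 610 + 233 + 8 + 1, which has 8 terms.

8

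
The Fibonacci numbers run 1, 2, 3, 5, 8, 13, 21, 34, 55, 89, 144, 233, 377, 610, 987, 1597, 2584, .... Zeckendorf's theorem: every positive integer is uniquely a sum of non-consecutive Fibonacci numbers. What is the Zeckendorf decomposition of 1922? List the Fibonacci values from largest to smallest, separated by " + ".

1597 + 233 + 89 + 3

subtract 1597 from 1922: 325 remains
subtract 233 from 325: 92 remains
subtract 89 from 92: 3 remains
subtract 3 from 3: 0 remains
So 1922 = 1597 + 233 + 89 + 3, with no two terms consecutive in the sequence.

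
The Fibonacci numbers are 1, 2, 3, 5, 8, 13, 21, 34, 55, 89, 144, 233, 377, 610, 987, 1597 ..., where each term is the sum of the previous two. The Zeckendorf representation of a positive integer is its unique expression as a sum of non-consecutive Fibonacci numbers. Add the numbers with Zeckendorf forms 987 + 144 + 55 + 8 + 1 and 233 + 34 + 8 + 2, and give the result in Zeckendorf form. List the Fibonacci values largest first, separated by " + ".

987 + 377 + 89 + 13 + 5 + 1

The two numbers are 1195 and 277, so their sum is 1472.
subtract 987 from 1472: 485 remains
subtract 377 from 485: 108 remains
subtract 89 from 108: 19 remains
subtract 13 from 19: 6 remains
subtract 5 from 6: 1 remains
subtract 1 from 1: 0 remains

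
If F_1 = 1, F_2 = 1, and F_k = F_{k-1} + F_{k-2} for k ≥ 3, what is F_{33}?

Iterating the recurrence up to F_{27} = 196418 and F_{26} = 121393:
F_{28} = F_{27} + F_{26} = 196418 + 121393 = 317811
F_{29} = F_{28} + F_{27} = 317811 + 196418 = 514229
F_{30} = F_{29} + F_{28} = 514229 + 317811 = 832040
F_{31} = F_{30} + F_{29} = 832040 + 514229 = 1346269
F_{32} = F_{31} + F_{30} = 1346269 + 832040 = 2178309
F_{33} = F_{32} + F_{31} = 2178309 + 1346269 = 3524578

3524578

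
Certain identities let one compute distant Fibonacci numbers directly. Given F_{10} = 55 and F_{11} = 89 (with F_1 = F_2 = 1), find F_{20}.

6765

By the doubling identity F_{2k} = F_k(2F_{k+1} − F_k): F_{20} = 55·(2·89 − 55) = 55·123 = 6765.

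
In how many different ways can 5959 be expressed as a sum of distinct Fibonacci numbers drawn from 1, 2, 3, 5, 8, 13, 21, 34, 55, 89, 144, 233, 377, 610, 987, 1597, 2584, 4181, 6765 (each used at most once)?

Each representation comes from the Zeckendorf form by replacing some F_k with F_{k−1} + F_{k−2} where possible.
5959 = 4181+1597+144+34+3 = 4181+1597+144+34+2+1 = 4181+1597+144+21+13+3 = 4181+1597+89+55+34+3 = … (56 more), for 60 in all.

60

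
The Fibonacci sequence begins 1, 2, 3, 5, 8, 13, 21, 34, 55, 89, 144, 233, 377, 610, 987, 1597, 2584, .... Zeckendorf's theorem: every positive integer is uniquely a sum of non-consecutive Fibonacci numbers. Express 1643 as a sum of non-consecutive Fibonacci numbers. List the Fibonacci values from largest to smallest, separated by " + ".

1597 + 34 + 8 + 3 + 1

take 1597 (≤ 1643); 1643 − 1597 = 46
take 34 (≤ 46); 46 − 34 = 12
take 8 (≤ 12); 12 − 8 = 4
take 3 (≤ 4); 4 − 3 = 1
take 1 (≤ 1); 1 − 1 = 0
So 1643 = 1597 + 34 + 8 + 3 + 1, with no two terms consecutive in the sequence.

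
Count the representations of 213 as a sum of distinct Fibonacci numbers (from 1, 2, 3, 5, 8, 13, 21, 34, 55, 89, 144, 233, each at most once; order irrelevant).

9

Starting from the Zeckendorf form and repeatedly splitting a term F_k into F_{k−1} + F_{k−2} (when neither is already used) reaches every representation.
213 = 144+55+13+1 = 144+55+8+5+1 = 144+34+21+13+1 = 144+55+8+3+2+1 = … (5 more), for 9 in all.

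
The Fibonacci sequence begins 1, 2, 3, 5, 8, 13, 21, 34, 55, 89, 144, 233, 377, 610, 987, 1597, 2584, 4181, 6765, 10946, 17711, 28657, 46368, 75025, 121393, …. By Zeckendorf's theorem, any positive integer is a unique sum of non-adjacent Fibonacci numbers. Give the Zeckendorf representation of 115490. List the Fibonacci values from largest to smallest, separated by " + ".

75025 + 28657 + 10946 + 610 + 233 + 13 + 5 + 1

75025 ≤ 115490 < 121393, so take 75025; remainder 40465
28657 ≤ 40465 < 46368, so take 28657; remainder 11808
10946 ≤ 11808 < 17711, so take 10946; remainder 862
610 ≤ 862 < 987, so take 610; remainder 252
233 ≤ 252 < 377, so take 233; remainder 19
13 ≤ 19 < 21, so take 13; remainder 6
5 ≤ 6 < 8, so take 5; remainder 1
1 ≤ 1 < 2, so take 1; remainder 0
So 115490 = 75025 + 28657 + 10946 + 610 + 233 + 13 + 5 + 1, with no two terms consecutive in the sequence.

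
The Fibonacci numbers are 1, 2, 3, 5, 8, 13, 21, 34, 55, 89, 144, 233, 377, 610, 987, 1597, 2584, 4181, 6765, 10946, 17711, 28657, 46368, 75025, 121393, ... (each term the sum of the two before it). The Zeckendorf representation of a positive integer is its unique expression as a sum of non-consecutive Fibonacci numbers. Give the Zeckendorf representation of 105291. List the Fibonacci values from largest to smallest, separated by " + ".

75025 + 28657 + 1597 + 8 + 3 + 1

subtract 75025 from 105291: 30266 remains
subtract 28657 from 30266: 1609 remains
subtract 1597 from 1609: 12 remains
subtract 8 from 12: 4 remains
subtract 3 from 4: 1 remains
subtract 1 from 1: 0 remains
So 105291 = 75025 + 28657 + 1597 + 8 + 3 + 1, with no two terms consecutive in the sequence.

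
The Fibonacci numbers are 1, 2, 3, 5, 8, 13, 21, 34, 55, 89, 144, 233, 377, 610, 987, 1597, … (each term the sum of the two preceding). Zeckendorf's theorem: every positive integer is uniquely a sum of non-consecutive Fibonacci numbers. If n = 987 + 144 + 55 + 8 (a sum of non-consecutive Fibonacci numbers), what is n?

987 + 144 + 55 + 8 = 1194.

1194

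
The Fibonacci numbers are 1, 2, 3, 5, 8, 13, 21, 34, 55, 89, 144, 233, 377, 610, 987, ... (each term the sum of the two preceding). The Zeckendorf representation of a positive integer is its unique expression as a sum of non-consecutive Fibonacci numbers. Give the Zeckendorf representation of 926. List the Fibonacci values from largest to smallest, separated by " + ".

610 + 233 + 55 + 21 + 5 + 2

Repeatedly subtract the largest Fibonacci number that fits:
610 ≤ 926 < 987, so take 610; remainder 316
233 ≤ 316 < 377, so take 233; remainder 83
55 ≤ 83 < 89, so take 55; remainder 28
21 ≤ 28 < 34, so take 21; remainder 7
5 ≤ 7 < 8, so take 5; remainder 2
2 ≤ 2 < 3, so take 2; remainder 0
So 926 = 610 + 233 + 55 + 21 + 5 + 2, with no two terms consecutive in the sequence.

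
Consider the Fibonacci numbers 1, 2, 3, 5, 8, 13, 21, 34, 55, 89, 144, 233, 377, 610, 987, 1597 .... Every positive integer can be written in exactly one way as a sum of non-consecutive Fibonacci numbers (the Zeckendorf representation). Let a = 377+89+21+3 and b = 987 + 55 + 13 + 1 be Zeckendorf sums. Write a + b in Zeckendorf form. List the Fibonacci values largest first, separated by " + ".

987 + 377 + 144 + 34 + 3 + 1

The two numbers are 490 and 1056, so their sum is 1546.
Greedy algorithm:
take 987 (≤ 1546); 1546 − 987 = 559
take 377 (≤ 559); 559 − 377 = 182
take 144 (≤ 182); 182 − 144 = 38
take 34 (≤ 38); 38 − 34 = 4
take 3 (≤ 4); 4 − 3 = 1
take 1 (≤ 1); 1 − 1 = 0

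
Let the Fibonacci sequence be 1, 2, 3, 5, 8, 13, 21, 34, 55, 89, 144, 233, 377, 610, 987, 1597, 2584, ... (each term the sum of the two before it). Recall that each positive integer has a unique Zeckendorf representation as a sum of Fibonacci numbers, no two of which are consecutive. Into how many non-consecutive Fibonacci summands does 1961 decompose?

Repeatedly subtract the largest Fibonacci number that fits:
1961: greatest Fibonacci not exceeding it is 1597, leaving 364
364: greatest Fibonacci not exceeding it is 233, leaving 131
131: greatest Fibonacci not exceeding it is 89, leaving 42
42: greatest Fibonacci not exceeding it is 34, leaving 8
8: greatest Fibonacci not exceeding it is 8, leaving 0
1961 = 1597 + 233 + 89 + 34 + 8, which has 5 terms.

5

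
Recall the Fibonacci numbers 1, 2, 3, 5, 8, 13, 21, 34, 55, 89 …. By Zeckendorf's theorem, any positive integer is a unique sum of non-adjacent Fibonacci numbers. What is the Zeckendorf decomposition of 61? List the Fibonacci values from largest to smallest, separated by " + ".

55 + 5 + 1

Greedily peel off the largest Fibonacci term at each step:
subtract 55 from 61: 6 remains
subtract 5 from 6: 1 remains
subtract 1 from 1: 0 remains
So 61 = 55 + 5 + 1, with no two terms consecutive in the sequence.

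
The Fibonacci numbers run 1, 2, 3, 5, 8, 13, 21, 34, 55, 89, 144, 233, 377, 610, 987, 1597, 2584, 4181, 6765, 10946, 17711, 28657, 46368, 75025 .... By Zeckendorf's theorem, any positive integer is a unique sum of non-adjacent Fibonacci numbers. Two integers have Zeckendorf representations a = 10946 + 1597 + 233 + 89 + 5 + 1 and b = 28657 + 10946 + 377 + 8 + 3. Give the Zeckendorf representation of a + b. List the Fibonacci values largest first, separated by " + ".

46368 + 4181 + 1597 + 610 + 89 + 13 + 3 + 1

The two numbers are 12871 and 39991, so their sum is 52862.
largest Fibonacci ≤ 52862 is 46368; 52862 − 46368 = 6494
largest Fibonacci ≤ 6494 is 4181; 6494 − 4181 = 2313
largest Fibonacci ≤ 2313 is 1597; 2313 − 1597 = 716
largest Fibonacci ≤ 716 is 610; 716 − 610 = 106
largest Fibonacci ≤ 106 is 89; 106 − 89 = 17
largest Fibonacci ≤ 17 is 13; 17 − 13 = 4
largest Fibonacci ≤ 4 is 3; 4 − 3 = 1
largest Fibonacci ≤ 1 is 1; 1 − 1 = 0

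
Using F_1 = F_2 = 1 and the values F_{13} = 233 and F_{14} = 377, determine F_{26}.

By the doubling identity F_{2k} = F_k(2F_{k+1} − F_k): F_{26} = 233·(2·377 − 233) = 233·521 = 121393.

121393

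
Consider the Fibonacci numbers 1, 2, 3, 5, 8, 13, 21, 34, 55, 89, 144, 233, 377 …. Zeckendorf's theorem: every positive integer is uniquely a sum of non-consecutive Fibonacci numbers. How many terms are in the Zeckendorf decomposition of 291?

3

Greedy algorithm:
take 233 (≤ 291); 291 − 233 = 58
take 55 (≤ 58); 58 − 55 = 3
take 3 (≤ 3); 3 − 3 = 0
291 = 233 + 55 + 3, which has 3 terms.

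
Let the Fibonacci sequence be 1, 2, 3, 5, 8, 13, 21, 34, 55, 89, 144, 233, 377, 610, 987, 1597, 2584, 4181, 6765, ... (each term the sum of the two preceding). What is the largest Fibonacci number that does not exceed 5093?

4181 ≤ 5093 < 6765, so the largest Fibonacci number not exceeding 5093 is 4181.

4181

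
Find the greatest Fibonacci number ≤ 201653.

196418 ≤ 201653 < 317811, so the largest Fibonacci number not exceeding 201653 is 196418.

196418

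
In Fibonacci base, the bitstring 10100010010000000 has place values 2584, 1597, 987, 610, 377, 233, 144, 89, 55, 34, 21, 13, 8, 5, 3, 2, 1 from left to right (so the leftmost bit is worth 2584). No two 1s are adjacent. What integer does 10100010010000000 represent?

Summing the place values of the 1 bits: 2584 + 987 + 144 + 34 = 3749.

3749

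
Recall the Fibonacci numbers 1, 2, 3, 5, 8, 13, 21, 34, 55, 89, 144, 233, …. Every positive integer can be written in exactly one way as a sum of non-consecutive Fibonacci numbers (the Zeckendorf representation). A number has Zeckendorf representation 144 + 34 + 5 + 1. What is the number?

184

144 + 34 + 5 + 1 = 184.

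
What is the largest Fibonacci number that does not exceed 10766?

6765 ≤ 10766 < 10946, so the largest Fibonacci number not exceeding 10766 is 6765.

6765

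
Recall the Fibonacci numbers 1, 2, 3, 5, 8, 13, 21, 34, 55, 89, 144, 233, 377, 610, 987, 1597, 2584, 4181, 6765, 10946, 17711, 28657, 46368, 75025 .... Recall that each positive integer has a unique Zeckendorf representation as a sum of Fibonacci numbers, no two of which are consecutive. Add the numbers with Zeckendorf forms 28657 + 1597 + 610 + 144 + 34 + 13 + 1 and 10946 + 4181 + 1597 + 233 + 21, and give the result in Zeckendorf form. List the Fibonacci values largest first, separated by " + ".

The two numbers are 31056 and 16978, so their sum is 48034.
subtract 46368 from 48034: 1666 remains
subtract 1597 from 1666: 69 remains
subtract 55 from 69: 14 remains
subtract 13 from 14: 1 remains
subtract 1 from 1: 0 remains

46368 + 1597 + 55 + 13 + 1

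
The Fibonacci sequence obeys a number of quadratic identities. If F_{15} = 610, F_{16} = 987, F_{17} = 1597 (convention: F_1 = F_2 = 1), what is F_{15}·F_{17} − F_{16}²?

1

610·1597 − 987² = 974170 − 974169 = 1. (Cassini's identity: F_{k−1}F_{k+1} − F_k² = (−1)^k.)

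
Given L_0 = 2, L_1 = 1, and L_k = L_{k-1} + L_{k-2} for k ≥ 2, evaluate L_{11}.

Iterating the recurrence up to L_{3} = 4 and L_{2} = 3:
L_{4} = L_{3} + L_{2} = 4 + 3 = 7
L_{5} = L_{4} + L_{3} = 7 + 4 = 11
L_{6} = L_{5} + L_{4} = 11 + 7 = 18
L_{7} = L_{6} + L_{5} = 18 + 11 = 29
L_{8} = L_{7} + L_{6} = 29 + 18 = 47
L_{9} = L_{8} + L_{7} = 47 + 29 = 76
L_{10} = L_{9} + L_{8} = 76 + 47 = 123
L_{11} = L_{10} + L_{9} = 123 + 76 = 199

199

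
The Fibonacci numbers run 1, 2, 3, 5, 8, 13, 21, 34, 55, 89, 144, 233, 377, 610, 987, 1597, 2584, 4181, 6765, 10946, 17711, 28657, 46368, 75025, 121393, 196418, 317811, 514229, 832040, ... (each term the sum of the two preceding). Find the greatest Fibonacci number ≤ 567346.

514229 ≤ 567346 < 832040, so the largest Fibonacci number not exceeding 567346 is 514229.

514229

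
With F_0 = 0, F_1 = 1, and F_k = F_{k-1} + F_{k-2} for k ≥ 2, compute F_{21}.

Iterating the recurrence up to F_{16} = 987 and F_{15} = 610:
F_{17} = F_{16} + F_{15} = 987 + 610 = 1597
F_{18} = F_{17} + F_{16} = 1597 + 987 = 2584
F_{19} = F_{18} + F_{17} = 2584 + 1597 = 4181
F_{20} = F_{19} + F_{18} = 4181 + 2584 = 6765
F_{21} = F_{20} + F_{19} = 6765 + 4181 = 10946

10946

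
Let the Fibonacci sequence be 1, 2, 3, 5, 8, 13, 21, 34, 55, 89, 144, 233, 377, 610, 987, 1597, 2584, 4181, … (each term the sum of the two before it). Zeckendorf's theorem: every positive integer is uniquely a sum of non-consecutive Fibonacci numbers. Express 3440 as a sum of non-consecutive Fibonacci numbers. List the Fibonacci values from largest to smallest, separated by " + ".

2584 + 610 + 233 + 13

Greedy algorithm:
3440 − 2584 = 856
856 − 610 = 246
246 − 233 = 13
13 − 13 = 0
So 3440 = 2584 + 610 + 233 + 13, with no two terms consecutive in the sequence.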